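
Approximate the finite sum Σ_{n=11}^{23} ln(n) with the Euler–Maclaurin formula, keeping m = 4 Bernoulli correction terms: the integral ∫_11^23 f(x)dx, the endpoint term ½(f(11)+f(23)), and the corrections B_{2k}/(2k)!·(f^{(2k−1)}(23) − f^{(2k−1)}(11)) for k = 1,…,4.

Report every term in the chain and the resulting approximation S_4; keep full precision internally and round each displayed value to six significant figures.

∫_11^23 ln(x) dx evaluates to 33.7395.
Endpoint term: (f(11) + f(23))/2 = (2.39790 + 3.13549)/2 = 2.76669.
Running total after boundary: 36.5062.
k=1: B_{2}/(2)! × [f^{(1)}(23) − f^{(1)}(11)] = 1/12 × (0.0434783 − 0.0909091) = -0.00395257.
Running total after k=1: 36.5023.
k=2: B_{4}/(4)! × [f^{(3)}(23) − f^{(3)}(11)] = −1/720 × (0.000164379 − 0.00150263) = 1.85868e-06.
Running total after k=2: 36.5023.
k=3: B_{6}/(6)! × [f^{(5)}(23) − f^{(5)}(11)] = 1/30240 × (3.72883e-06 − 0.000149021) = -4.80464e-09.
Running total after k=3: 36.5023.
k=4: B_{8}/(8)! × [f^{(7)}(23) − f^{(7)}(11)] = −1/1209600 × (2.11465e-07 − 3.69474e-05) = 3.03703e-11.

S_4 ≈ 36.5023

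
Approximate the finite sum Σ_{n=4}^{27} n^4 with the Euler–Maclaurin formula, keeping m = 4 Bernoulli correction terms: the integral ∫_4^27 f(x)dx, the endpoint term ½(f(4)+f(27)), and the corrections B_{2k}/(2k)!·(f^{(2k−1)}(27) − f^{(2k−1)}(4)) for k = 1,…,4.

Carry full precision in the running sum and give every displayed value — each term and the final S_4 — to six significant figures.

S_4 ≈ 3.14196e+06

The integral term ∫_4^27 x^4 dx = 2.86958e+06.
Boundary: ½(f(4) + f(27)) = ½(256.000 + 531441) = 265848.
Integral + boundary = 3.13543e+06.
Correction k=1: B_{2}/2! · (f^{(1)}(27) − f^{(1)}(4)) = 1/12 · (78732.0 − 256.000) = 6539.67.
Partial sum through k=1: 3.14196e+06.
Correction k=2: B_{4}/4! · (f^{(3)}(27) − f^{(3)}(4)) = −1/720 · (648.000 − 96.0000) = -0.766667.
Partial sum through k=2: 3.14196e+06.
Correction k=3: B_{6}/6! · (f^{(5)}(27) − f^{(5)}(4)) = 1/30240 · (0.00000 − 0.00000) = 0.00000.
Partial sum through k=3: 3.14196e+06.
Correction k=4: B_{8}/8! · (f^{(7)}(27) − f^{(7)}(4)) = −1/1209600 · (0.00000 − 0.00000) = 0.00000.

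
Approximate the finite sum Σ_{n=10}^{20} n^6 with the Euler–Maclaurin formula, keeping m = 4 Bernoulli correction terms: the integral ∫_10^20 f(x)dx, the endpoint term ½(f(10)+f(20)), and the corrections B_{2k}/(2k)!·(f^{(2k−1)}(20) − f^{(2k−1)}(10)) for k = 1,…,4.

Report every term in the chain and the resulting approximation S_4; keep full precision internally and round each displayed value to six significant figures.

S_4 ≈ 2.15477e+08

∫_10^20 x^6 dx evaluates to 1.81429e+08.
Endpoint term: (f(10) + f(20))/2 = (1.00000e+06 + 6.40000e+07)/2 = 3.25000e+07.
Integral + boundary = 2.13929e+08.
Order-1 term: 1/12 · (1.92000e+07 − 600000) = 1.55000e+06.
After k=1: 2.15479e+08.
Order-2 term: −1/720 · (960000 − 120000) = -1166.67.
After k=2: 2.15477e+08.
Order-3 term: 1/30240 · (14400.0 − 7200.00) = 0.238095.
After k=3: 2.15477e+08.
Order-4 term: −1/1209600 · (0.00000 − 0.00000) = 0.00000.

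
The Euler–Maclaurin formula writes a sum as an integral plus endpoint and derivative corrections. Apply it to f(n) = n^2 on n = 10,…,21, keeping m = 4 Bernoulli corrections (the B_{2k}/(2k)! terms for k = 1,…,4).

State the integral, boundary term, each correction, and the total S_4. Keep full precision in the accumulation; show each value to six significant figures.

S_4 ≈ 3026.00

∫_10^21 x^2 dx evaluates to 2753.67.
½[f(10) + f(21)] = ½[100.000 + 441.000] = 270.500.
Integral + boundary = 3024.17.
Order-1 term: 1/12 · (42.0000 − 20.0000) = 1.83333.
Running total after k=1: 3026.00.
Order-2 term: −1/720 · (0.00000 − 0.00000) = 0.00000.
Running total after k=2: 3026.00.
Order-3 term: 1/30240 · (0.00000 − 0.00000) = 0.00000.
Running total after k=3: 3026.00.
Order-4 term: −1/1209600 · (0.00000 − 0.00000) = 0.00000.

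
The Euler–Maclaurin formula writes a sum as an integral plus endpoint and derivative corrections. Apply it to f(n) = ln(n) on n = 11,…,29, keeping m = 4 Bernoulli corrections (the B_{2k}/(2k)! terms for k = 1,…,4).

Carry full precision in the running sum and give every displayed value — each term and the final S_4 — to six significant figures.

∫_11^29 ln(x) dx evaluates to 53.2747.
Endpoint term: (f(11) + f(29))/2 = (2.39790 + 3.36730)/2 = 2.88260.
Running total after boundary: 56.1573.
k=1: B_{2}/(2)! × [f^{(1)}(29) − f^{(1)}(11)] = 1/12 × (0.0344828 − 0.0909091) = -0.00470219.
Partial sum through k=1: 56.1526.
k=2: B_{4}/(4)! × [f^{(3)}(29) − f^{(3)}(11)] = −1/720 × (8.20042e-05 − 0.00150263) = 1.97309e-06.
Partial sum through k=2: 56.1526.
k=3: B_{6}/(6)! × [f^{(5)}(29) − f^{(5)}(11)] = 1/30240 × (1.17010e-06 − 0.000149021) = -4.88925e-09.
Partial sum through k=3: 56.1526.
k=4: B_{8}/(8)! × [f^{(7)}(29) − f^{(7)}(11)] = −1/1209600 × (4.17394e-08 − 3.69474e-05) = 3.05106e-11.

S_4 ≈ 56.1526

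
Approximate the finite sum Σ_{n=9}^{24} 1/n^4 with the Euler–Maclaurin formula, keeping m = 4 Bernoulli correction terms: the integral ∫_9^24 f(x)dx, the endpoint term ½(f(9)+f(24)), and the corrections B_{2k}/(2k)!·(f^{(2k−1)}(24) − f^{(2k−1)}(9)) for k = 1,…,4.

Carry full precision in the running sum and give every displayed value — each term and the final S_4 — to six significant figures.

S_4 ≈ 0.000516419

The integral term ∫_9^24 1/x^4 dx = 0.000433135.
Endpoint term: (f(9) + f(24))/2 = (0.000152416 + 3.01408e-06)/2 = 7.77149e-05.
Running total after boundary: 0.000510850.
k=1: B_{2}/(2)! × [f^{(1)}(24) − f^{(1)}(9)] = 1/12 × (-5.02347e-07 − (-6.77404e-05)) = 5.60317e-06.
Partial sum through k=1: 0.000516453.
k=2: B_{4}/(4)! × [f^{(3)}(24) − f^{(3)}(9)] = −1/720 × (-2.61639e-08 − (-2.50890e-05)) = -3.48095e-08.
Partial sum through k=2: 0.000516418.
k=3: B_{6}/(6)! × [f^{(5)}(24) − f^{(5)}(9)] = 1/30240 × (-2.54371e-09 − (-1.73455e-05)) = 5.73510e-10.
Partial sum through k=3: 0.000516419.
k=4: B_{8}/(8)! × [f^{(7)}(24) − f^{(7)}(9)] = −1/1209600 × (-3.97455e-10 − (-1.92728e-05)) = -1.59328e-11.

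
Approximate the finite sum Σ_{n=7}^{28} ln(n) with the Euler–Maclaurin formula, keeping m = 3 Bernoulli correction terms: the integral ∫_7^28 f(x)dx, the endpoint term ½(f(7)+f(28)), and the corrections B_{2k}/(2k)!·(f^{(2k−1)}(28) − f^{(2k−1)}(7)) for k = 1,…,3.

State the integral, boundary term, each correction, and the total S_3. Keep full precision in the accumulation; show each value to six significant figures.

S_3 ≈ 61.3105

The integral term ∫_7^28 ln(x) dx = 58.6804.
Boundary: ½(f(7) + f(28)) = ½(1.94591 + 3.33220) = 2.63906.
Running total after boundary: 61.3194.
k=1: B_{2}/(2)! × [f^{(1)}(28) − f^{(1)}(7)] = 1/12 × (0.0357143 − 0.142857) = -0.00892857.
After k=1: 61.3105.
k=2: B_{4}/(4)! × [f^{(3)}(28) − f^{(3)}(7)] = −1/720 × (9.11079e-05 − 0.00583090) = 7.97194e-06.
After k=2: 61.3105.
k=3: B_{6}/(6)! × [f^{(5)}(28) − f^{(5)}(7)] = 1/30240 × (1.39451e-06 − 0.00142798) = -4.71753e-08.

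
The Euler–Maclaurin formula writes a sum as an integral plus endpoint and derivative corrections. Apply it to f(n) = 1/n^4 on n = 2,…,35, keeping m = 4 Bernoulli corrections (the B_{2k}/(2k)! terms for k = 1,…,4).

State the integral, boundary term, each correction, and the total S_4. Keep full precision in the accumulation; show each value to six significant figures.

Integral: ∫_2^35 1/x^4 dx = 0.0416589.
Boundary: ½(f(2) + f(35)) = ½(0.0625000 + 6.66389e-07) = 0.0312503.
So far: 0.0729092.
Order-1 term: 1/12 · (-7.61587e-08 − (-0.125000)) = 0.0104167.
After k=1: 0.0833259.
Order-2 term: −1/720 · (-1.86511e-09 − (-0.937500)) = -0.00130208.
After k=2: 0.0820238.
Order-3 term: 1/30240 · (-8.52623e-11 − (-13.1250)) = 0.000434028.
After k=3: 0.0824578.
Order-4 term: −1/1209600 · (-6.26417e-12 − (-295.312)) = -0.000244141.

S_4 ≈ 0.0822137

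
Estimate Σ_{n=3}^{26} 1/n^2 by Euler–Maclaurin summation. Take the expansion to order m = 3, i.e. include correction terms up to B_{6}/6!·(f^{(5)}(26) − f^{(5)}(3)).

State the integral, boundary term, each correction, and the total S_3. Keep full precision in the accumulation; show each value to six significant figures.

The integral term ∫_3^26 1/x^2 dx = 0.294872.
Boundary: ½(f(3) + f(26)) = ½(0.111111 + 0.00147929) = 0.0562952.
So far: 0.351167.
Order-1 term: 1/12 · (-0.000113792 − (-0.0740741)) = 0.00616336.
Running total after k=1: 0.357330.
Order-2 term: −1/720 · (-2.01997e-06 − (-0.0987654)) = -0.000137171.
Running total after k=2: 0.357193.
Order-3 term: 1/30240 · (-8.96436e-08 − (-0.329218)) = 1.08868e-05.

S_3 ≈ 0.357204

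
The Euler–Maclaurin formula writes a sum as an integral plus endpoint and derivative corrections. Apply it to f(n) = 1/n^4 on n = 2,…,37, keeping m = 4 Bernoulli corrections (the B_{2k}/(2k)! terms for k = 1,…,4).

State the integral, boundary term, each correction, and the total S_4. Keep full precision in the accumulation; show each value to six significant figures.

S_4 ≈ 0.0822148

∫_2^37 1/x^4 dx evaluates to 0.0416601.
½[f(2) + f(37)] = ½[0.0625000 + 5.33572e-07] = 0.0312503.
Integral + boundary = 0.0729104.
Correction k=1: B_{2}/2! · (f^{(1)}(37) − f^{(1)}(2)) = 1/12 · (-5.76835e-08 − (-0.125000)) = 0.0104167.
Partial sum through k=1: 0.0833270.
Correction k=2: B_{4}/4! · (f^{(3)}(37) − f^{(3)}(2)) = −1/720 · (-1.26406e-09 − (-0.937500)) = -0.00130208.
Partial sum through k=2: 0.0820249.
Correction k=3: B_{6}/6! · (f^{(5)}(37) − f^{(5)}(2)) = 1/30240 · (-5.17075e-11 − (-13.1250)) = 0.000434028.
Partial sum through k=3: 0.0824590.
Correction k=4: B_{8}/8! · (f^{(7)}(37) − f^{(7)}(2)) = −1/1209600 · (-3.39933e-12 − (-295.312)) = -0.000244141.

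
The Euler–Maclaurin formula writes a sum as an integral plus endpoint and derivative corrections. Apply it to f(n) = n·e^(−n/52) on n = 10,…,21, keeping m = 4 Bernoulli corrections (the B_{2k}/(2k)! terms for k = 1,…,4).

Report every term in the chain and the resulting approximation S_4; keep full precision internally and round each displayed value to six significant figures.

S_4 ≈ 136.318

The integral term ∫_10^21 x·e^(−x/52) dx = 125.204.
½[f(10) + f(21)] = ½[8.25053 + 14.0227] = 11.1366.
Running total after boundary: 136.340.
Correction k=1: B_{2}/2! · (f^{(1)}(21) − f^{(1)}(10)) = 1/12 · (0.398080 − 0.666389) = -0.0223591.
Partial sum through k=1: 136.318.
Correction k=2: B_{4}/4! · (f^{(3)}(21) − f^{(3)}(10)) = −1/720 · (0.000641114 − 0.000856692) = 2.99413e-07.
Partial sum through k=2: 136.318.
Correction k=3: B_{6}/6! · (f^{(5)}(21) − f^{(5)}(10)) = 1/30240 · (4.19752e-07 − 5.42507e-07) = -4.05934e-12.
Partial sum through k=3: 136.318.
Correction k=4: B_{8}/8! · (f^{(7)}(21) − f^{(7)}(10)) = −1/1209600 · (2.22783e-10 − 2.84094e-10) = 5.06866e-17.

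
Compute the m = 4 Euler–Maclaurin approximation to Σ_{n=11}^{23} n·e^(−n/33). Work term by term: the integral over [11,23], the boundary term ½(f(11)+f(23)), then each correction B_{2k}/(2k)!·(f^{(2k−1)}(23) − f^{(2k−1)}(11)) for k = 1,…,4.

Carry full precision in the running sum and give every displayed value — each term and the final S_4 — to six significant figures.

S_4 ≈ 129.570

Integral: ∫_11^23 x·e^(−x/33) dx = 119.929.
½[f(11) + f(23)] = ½[7.88184 + 11.4561] = 9.66898.
So far: 129.598.
Order-1 term: 1/12 · (0.150937 − 0.477688) = -0.0272292.
Partial sum through k=1: 129.570.
Order-2 term: −1/720 · (0.00105337 − 0.00175459) = 9.73916e-07.
Partial sum through k=2: 129.570.
Order-3 term: 1/30240 · (1.80729e-06 − 2.81959e-06) = -3.34755e-11.
Partial sum through k=3: 129.570.
Order-4 term: −1/1209600 · (2.43095e-09 − 3.69880e-09) = 1.04815e-15.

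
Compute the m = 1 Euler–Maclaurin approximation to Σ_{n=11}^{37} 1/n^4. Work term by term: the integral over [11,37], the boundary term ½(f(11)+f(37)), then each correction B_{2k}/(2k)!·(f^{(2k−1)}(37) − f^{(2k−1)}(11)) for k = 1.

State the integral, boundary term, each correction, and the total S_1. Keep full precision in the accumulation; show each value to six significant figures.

∫_11^37 1/x^4 dx evaluates to 0.000243858.
Boundary: ½(f(11) + f(37)) = ½(6.83013e-05 + 5.33572e-07) = 3.44175e-05.
Integral + boundary = 0.000278275.
k=1: B_{2}/(2)! × [f^{(1)}(37) − f^{(1)}(11)] = 1/12 × (-5.76835e-08 − (-2.48369e-05)) = 2.06493e-06.

S_1 ≈ 0.000280340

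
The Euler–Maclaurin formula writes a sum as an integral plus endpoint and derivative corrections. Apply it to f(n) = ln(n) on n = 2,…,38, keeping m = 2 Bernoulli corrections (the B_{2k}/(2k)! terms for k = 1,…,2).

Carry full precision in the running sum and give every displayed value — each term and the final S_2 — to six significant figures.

Integral: ∫_2^38 ln(x) dx = 100.842.
Endpoint term: (f(2) + f(38))/2 = (0.693147 + 3.63759)/2 = 2.16537.
Running total after boundary: 103.007.
k=1: B_{2}/(2)! × [f^{(1)}(38) − f^{(1)}(2)] = 1/12 × (0.0263158 − 0.500000) = -0.0394737.
Partial sum through k=1: 102.968.
k=2: B_{4}/(4)! × [f^{(3)}(38) − f^{(3)}(2)] = −1/720 × (3.64485e-05 − 0.250000) = 0.000347172.

S_2 ≈ 102.968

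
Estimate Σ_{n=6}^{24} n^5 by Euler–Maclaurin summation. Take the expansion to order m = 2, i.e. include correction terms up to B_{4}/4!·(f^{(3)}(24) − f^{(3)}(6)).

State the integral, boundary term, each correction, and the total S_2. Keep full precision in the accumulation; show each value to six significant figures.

S_2 ≈ 3.59656e+07

Integral: ∫_6^24 x^5 dx = 3.18427e+07.
Endpoint term: (f(6) + f(24))/2 = (7776.00 + 7.96262e+06)/2 = 3.98520e+06.
So far: 3.58279e+07.
Correction k=1: B_{2}/2! · (f^{(1)}(24) − f^{(1)}(6)) = 1/12 · (1.65888e+06 − 6480.00) = 137700.
After k=1: 3.59656e+07.
Correction k=2: B_{4}/4! · (f^{(3)}(24) − f^{(3)}(6)) = −1/720 · (34560.0 − 2160.00) = -45.0000.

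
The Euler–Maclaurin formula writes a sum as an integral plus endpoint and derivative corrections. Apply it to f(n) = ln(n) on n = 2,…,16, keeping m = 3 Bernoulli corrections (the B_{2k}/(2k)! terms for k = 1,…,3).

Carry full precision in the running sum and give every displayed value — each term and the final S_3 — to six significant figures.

The integral term ∫_2^16 ln(x) dx = 28.9751.
Boundary: ½(f(2) + f(16)) = ½(0.693147 + 2.77259) = 1.73287.
So far: 30.7080.
Order-1 term: 1/12 · (0.0625000 − 0.500000) = -0.0364583.
Running total after k=1: 30.6715.
Order-2 term: −1/720 · (0.000488281 − 0.250000) = 0.000346544.
Running total after k=2: 30.6719.
Order-3 term: 1/30240 · (2.28882e-05 − 0.750000) = -2.48008e-05.

S_3 ≈ 30.6719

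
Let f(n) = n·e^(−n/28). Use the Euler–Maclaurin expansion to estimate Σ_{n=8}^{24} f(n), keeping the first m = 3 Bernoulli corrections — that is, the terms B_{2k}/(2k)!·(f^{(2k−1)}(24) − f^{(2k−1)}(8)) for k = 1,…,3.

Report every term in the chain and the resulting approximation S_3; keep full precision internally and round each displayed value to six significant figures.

S_3 ≈ 147.661

Integral: ∫_8^24 x·e^(−x/28) dx = 139.602.
Boundary: ½(f(8) + f(24)) = ½(6.01182 + 10.1849) = 8.09838.
Integral + boundary = 147.701.
Order-1 term: 1/12 · (0.0606247 − 0.536769) = -0.0396787.
After k=1: 147.661.
Order-2 term: −1/720 · (0.00115991 − 0.00260169) = 2.00247e-06.
After k=2: 147.661.
Order-3 term: 1/30240 · (2.86033e-06 − 5.76368e-06) = -9.60103e-11.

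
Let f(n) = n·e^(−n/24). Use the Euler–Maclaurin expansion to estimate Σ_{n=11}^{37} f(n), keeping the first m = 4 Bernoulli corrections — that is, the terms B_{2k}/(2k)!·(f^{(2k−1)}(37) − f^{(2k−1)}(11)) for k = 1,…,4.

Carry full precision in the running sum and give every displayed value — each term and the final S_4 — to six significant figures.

S_4 ≈ 225.231

The integral term ∫_11^37 x·e^(−x/24) dx = 217.832.
½[f(11) + f(37)] = ½[6.95570 + 7.91889] = 7.43730.
So far: 225.269.
k=1: B_{2}/(2)! × [f^{(1)}(37) − f^{(1)}(11)] = 1/12 × (-0.115930 − 0.342516) = -0.0382038.
Partial sum through k=1: 225.231.
k=2: B_{4}/(4)! × [f^{(3)}(37) − f^{(3)}(11)] = −1/720 × (0.000541872 − 0.00279026) = 3.12276e-06.
Partial sum through k=2: 225.231.
k=3: B_{6}/(6)! × [f^{(5)}(37) − f^{(5)}(11)] = 1/30240 × (2.23092e-06 − 8.65603e-06) = -2.12470e-10.
Partial sum through k=3: 225.231.
k=4: B_{8}/(8)! × [f^{(7)}(37) − f^{(7)}(11)] = −1/1209600 × (6.11301e-09 − 2.16456e-08) = 1.28411e-14.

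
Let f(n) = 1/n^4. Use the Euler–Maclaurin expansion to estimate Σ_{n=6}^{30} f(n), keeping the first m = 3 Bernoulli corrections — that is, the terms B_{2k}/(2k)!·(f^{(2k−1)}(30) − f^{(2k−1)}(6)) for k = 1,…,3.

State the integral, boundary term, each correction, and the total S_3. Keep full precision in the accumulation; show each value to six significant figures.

S_3 ≈ 0.00195956

∫_6^30 1/x^4 dx evaluates to 0.00153086.
Boundary: ½(f(6) + f(30)) = ½(0.000771605 + 1.23457e-06) = 0.000386420.
Integral + boundary = 0.00191728.
Correction k=1: B_{2}/2! · (f^{(1)}(30) − f^{(1)}(6)) = 1/12 · (-1.64609e-07 − (-0.000514403)) = 4.28532e-05.
After k=1: 0.00196014.
Correction k=2: B_{4}/4! · (f^{(3)}(30) − f^{(3)}(6)) = −1/720 · (-5.48697e-09 − (-0.000428669)) = -5.95367e-07.
After k=2: 0.00195954.
Correction k=3: B_{6}/6! · (f^{(5)}(30) − f^{(5)}(6)) = 1/30240 · (-3.41411e-10 − (-0.000666819)) = 2.20509e-08.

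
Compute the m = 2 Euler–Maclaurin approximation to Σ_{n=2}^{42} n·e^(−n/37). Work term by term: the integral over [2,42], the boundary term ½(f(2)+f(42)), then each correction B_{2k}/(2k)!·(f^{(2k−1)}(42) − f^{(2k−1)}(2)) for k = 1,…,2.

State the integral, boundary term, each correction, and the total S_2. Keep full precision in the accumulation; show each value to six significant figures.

S_2 ≈ 435.299

Integral: ∫_2^42 x·e^(−x/37) dx = 427.681.
½[f(2) + f(42)] = ½[1.89476 + 13.4979] = 7.69633.
Running total after boundary: 435.377.
Correction k=1: B_{2}/2! · (f^{(1)}(42) − f^{(1)}(2)) = 1/12 · (-0.0434296 − 0.896171) = -0.0783001.
Running total after k=1: 435.299.
Correction k=2: B_{4}/4! · (f^{(3)}(42) − f^{(3)}(2)) = −1/720 · (0.000437785 − 0.00203867) = 2.22344e-06.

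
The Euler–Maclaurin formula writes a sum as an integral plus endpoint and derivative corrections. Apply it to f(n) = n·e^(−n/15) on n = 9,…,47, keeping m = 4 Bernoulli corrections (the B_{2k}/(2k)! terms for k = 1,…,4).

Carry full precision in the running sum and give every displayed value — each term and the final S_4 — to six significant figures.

Integral: ∫_9^47 x·e^(−x/15) dx = 157.050.
Boundary: ½(f(9) + f(47)) = ½(4.93930 + 2.04790) = 3.49360.
So far: 160.544.
k=1: B_{2}/(2)! × [f^{(1)}(47) − f^{(1)}(9)] = 1/12 × (-0.0929543 − 0.219525) = -0.0260399.
After k=1: 160.517.
k=2: B_{4}/(4)! × [f^{(3)}(47) − f^{(3)}(9)] = −1/720 × (-2.58206e-05 − 0.00585399) = 8.16640e-06.
After k=2: 160.518.
k=3: B_{6}/(6)! × [f^{(5)}(47) − f^{(5)}(9)] = 1/30240 × (1.60662e-06 − 4.76992e-05) = -1.52423e-09.
After k=3: 160.518.
k=4: B_{8}/(8)! × [f^{(7)}(47) − f^{(7)}(9)] = −1/1209600 × (1.47911e-08 − 3.08358e-07) = 2.42698e-13.

S_4 ≈ 160.518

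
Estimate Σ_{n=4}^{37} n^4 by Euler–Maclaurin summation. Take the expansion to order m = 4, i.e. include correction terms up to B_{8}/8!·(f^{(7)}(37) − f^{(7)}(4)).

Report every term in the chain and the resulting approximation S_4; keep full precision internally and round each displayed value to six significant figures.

Integral: ∫_4^37 x^4 dx = 1.38686e+07.
Endpoint term: (f(4) + f(37))/2 = (256.000 + 1.87416e+06)/2 = 937208.
So far: 1.48058e+07.
Correction k=1: B_{2}/2! · (f^{(1)}(37) − f^{(1)}(4)) = 1/12 · (202612 − 256.000) = 16863.0.
After k=1: 1.48227e+07.
Correction k=2: B_{4}/4! · (f^{(3)}(37) − f^{(3)}(4)) = −1/720 · (888.000 − 96.0000) = -1.10000.
After k=2: 1.48227e+07.
Correction k=3: B_{6}/6! · (f^{(5)}(37) − f^{(5)}(4)) = 1/30240 · (0.00000 − 0.00000) = 0.00000.
After k=3: 1.48227e+07.
Correction k=4: B_{8}/8! · (f^{(7)}(37) − f^{(7)}(4)) = −1/1209600 · (0.00000 − 0.00000) = 0.00000.

S_4 ≈ 1.48227e+07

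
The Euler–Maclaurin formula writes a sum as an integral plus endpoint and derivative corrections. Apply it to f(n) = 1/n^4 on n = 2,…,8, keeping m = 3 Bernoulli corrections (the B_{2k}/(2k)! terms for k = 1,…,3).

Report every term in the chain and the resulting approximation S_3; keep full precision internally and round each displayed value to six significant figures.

The integral term ∫_2^8 1/x^4 dx = 0.0410156.
Endpoint term: (f(2) + f(8))/2 = (0.0625000 + 0.000244141)/2 = 0.0313721.
Running total after boundary: 0.0723877.
k=1: B_{2}/(2)! × [f^{(1)}(8) − f^{(1)}(2)] = 1/12 × (-0.000122070 − (-0.125000)) = 0.0104065.
After k=1: 0.0827942.
k=2: B_{4}/(4)! × [f^{(3)}(8) − f^{(3)}(2)] = −1/720 × (-5.72205e-05 − (-0.937500)) = -0.00130200.
After k=2: 0.0814922.
k=3: B_{6}/(6)! × [f^{(5)}(8) − f^{(5)}(2)] = 1/30240 × (-5.00679e-05 − (-13.1250)) = 0.000434026.

S_3 ≈ 0.0819262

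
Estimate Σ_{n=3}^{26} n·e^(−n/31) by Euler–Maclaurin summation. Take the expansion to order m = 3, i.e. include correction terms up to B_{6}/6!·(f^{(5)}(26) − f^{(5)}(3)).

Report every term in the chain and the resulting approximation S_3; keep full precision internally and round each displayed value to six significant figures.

∫_3^26 x·e^(−x/31) dx evaluates to 192.963.
Endpoint term: (f(3) + f(26))/2 = (2.72328 + 11.2390)/2 = 6.98112.
Running total after boundary: 199.944.
Order-1 term: 1/12 · (0.0697206 − 0.819913) = -0.0625160.
Running total after k=1: 199.881.
Order-2 term: −1/720 · (0.000972171 − 0.00274239) = 2.45863e-06.
Running total after k=2: 199.881.
Order-3 term: 1/30240 · (1.94775e-06 − 4.81955e-06) = -9.49668e-11.

S_3 ≈ 199.881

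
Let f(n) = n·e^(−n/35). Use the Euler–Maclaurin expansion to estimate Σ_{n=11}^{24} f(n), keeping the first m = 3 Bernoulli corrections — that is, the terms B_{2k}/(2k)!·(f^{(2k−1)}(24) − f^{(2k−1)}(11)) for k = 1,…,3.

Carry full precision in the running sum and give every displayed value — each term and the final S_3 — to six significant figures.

∫_11^24 x·e^(−x/35) dx evaluates to 135.597.
Boundary: ½(f(11) + f(24)) = ½(8.03341 + 12.0895) = 10.0615.
Running total after boundary: 145.658.
Correction k=1: B_{2}/2! · (f^{(1)}(24) − f^{(1)}(11)) = 1/12 · (0.158315 − 0.500784) = -0.0285391.
Partial sum through k=1: 145.630.
Correction k=2: B_{4}/4! · (f^{(3)}(24) − f^{(3)}(11)) = −1/720 · (0.000951654 − 0.00160115) = 9.02074e-07.
Partial sum through k=2: 145.630.
Correction k=3: B_{6}/6! · (f^{(5)}(24) − f^{(5)}(11)) = 1/30240 · (1.44822e-06 − 2.28040e-06) = -2.75192e-11.

S_3 ≈ 145.630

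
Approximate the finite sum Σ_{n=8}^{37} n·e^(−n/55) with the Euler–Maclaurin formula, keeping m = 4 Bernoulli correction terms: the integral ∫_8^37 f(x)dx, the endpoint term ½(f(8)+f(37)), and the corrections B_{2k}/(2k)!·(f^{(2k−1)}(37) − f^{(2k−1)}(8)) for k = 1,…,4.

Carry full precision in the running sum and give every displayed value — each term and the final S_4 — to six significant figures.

S_4 ≈ 426.598

The integral term ∫_8^37 x·e^(−x/55) dx = 413.747.
½[f(8) + f(37)] = ½[6.91703 + 18.8817] = 12.8993.
Integral + boundary = 426.646.
Order-1 term: 1/12 · (0.167012 − 0.738865) = -0.0476544.
After k=1: 426.598.
Order-2 term: −1/720 · (0.000392609 − 0.000815909) = 5.87916e-07.
After k=2: 426.598.
Order-3 term: 1/30240 · (2.41325e-07 − 4.58699e-07) = -7.18830e-12.
After k=3: 426.598.
Order-4 term: −1/1209600 · (1.16648e-10 − 2.14108e-10) = 8.05716e-17.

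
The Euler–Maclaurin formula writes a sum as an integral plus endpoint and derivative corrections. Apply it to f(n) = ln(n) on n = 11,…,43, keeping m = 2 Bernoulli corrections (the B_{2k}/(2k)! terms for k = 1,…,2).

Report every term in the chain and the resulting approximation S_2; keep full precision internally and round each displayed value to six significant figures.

The integral term ∫_11^43 ln(x) dx = 103.355.
½[f(11) + f(43)] = ½[2.39790 + 3.76120] = 3.07955.
So far: 106.434.
Correction k=1: B_{2}/2! · (f^{(1)}(43) − f^{(1)}(11)) = 1/12 · (0.0232558 − 0.0909091) = -0.00563777.
Partial sum through k=1: 106.429.
Correction k=2: B_{4}/4! · (f^{(3)}(43) − f^{(3)}(11)) = −1/720 · (2.51550e-05 − 0.00150263) = 2.05205e-06.

S_2 ≈ 106.429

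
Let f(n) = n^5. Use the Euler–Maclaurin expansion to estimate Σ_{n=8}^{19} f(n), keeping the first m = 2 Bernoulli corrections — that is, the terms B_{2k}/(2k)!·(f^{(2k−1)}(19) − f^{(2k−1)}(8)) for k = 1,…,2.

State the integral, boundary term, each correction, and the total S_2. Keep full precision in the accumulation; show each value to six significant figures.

S_2 ≈ 9.10429e+06

∫_8^19 x^5 dx evaluates to 7.79729e+06.
Endpoint term: (f(8) + f(19))/2 = (32768.0 + 2.47610e+06)/2 = 1.25443e+06.
Running total after boundary: 9.05172e+06.
Correction k=1: B_{2}/2! · (f^{(1)}(19) − f^{(1)}(8)) = 1/12 · (651605 − 20480.0) = 52593.8.
Running total after k=1: 9.10432e+06.
Correction k=2: B_{4}/4! · (f^{(3)}(19) − f^{(3)}(8)) = −1/720 · (21660.0 − 3840.00) = -24.7500.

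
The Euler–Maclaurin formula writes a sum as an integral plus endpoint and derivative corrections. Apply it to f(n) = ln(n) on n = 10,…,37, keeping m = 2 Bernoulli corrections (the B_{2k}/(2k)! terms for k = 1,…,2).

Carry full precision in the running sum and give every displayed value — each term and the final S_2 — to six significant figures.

S_2 ≈ 86.5288

The integral term ∫_10^37 ln(x) dx = 83.5781.
½[f(10) + f(37)] = ½[2.30259 + 3.61092] = 2.95675.
So far: 86.5349.
k=1: B_{2}/(2)! × [f^{(1)}(37) − f^{(1)}(10)] = 1/12 × (0.0270270 − 0.100000) = -0.00608108.
Running total after k=1: 86.5288.
k=2: B_{4}/(4)! × [f^{(3)}(37) − f^{(3)}(10)] = −1/720 × (3.94843e-05 − 0.00200000) = 2.72294e-06.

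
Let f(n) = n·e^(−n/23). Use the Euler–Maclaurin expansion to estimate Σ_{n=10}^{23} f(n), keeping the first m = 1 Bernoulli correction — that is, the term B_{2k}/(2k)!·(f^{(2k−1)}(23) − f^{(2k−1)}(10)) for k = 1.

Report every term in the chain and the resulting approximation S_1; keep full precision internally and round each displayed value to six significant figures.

S_1 ≈ 109.601

Integral: ∫_10^23 x·e^(−x/23) dx = 102.164.
Boundary: ½(f(10) + f(23)) = ½(6.47405 + 8.46123) = 7.46764.
So far: 109.632.
Correction k=1: B_{2}/2! · (f^{(1)}(23) − f^{(1)}(10)) = 1/12 · (0.00000 − 0.365925) = -0.0304937.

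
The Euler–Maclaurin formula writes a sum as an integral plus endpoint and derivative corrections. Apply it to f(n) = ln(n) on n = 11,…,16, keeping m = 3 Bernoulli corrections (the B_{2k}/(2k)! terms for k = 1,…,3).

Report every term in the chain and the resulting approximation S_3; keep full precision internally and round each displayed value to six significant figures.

∫_11^16 ln(x) dx evaluates to 12.9846.
½[f(11) + f(16)] = ½[2.39790 + 2.77259] = 2.58524.
Running total after boundary: 15.5698.
k=1: B_{2}/(2)! × [f^{(1)}(16) − f^{(1)}(11)] = 1/12 × (0.0625000 − 0.0909091) = -0.00236742.
After k=1: 15.5674.
k=2: B_{4}/(4)! × [f^{(3)}(16) − f^{(3)}(11)] = −1/720 × (0.000488281 − 0.00150263) = 1.40882e-06.
After k=2: 15.5674.
k=3: B_{6}/(6)! × [f^{(5)}(16) − f^{(5)}(11)] = 1/30240 × (2.28882e-05 − 0.000149021) = -4.17106e-09.

S_3 ≈ 15.5674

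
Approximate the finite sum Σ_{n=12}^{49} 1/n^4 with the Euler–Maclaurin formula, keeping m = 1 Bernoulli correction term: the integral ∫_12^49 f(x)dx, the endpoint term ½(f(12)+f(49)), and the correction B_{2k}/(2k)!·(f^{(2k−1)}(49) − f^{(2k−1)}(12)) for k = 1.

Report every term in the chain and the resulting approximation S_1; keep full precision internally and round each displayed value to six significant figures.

S_1 ≈ 0.000215606

∫_12^49 1/x^4 dx evaluates to 0.000190068.
½[f(12) + f(49)] = ½[4.82253e-05 + 1.73467e-07] = 2.41994e-05.
Running total after boundary: 0.000214267.
Correction k=1: B_{2}/2! · (f^{(1)}(49) − f^{(1)}(12)) = 1/12 · (-1.41605e-08 − (-1.60751e-05)) = 1.33841e-06.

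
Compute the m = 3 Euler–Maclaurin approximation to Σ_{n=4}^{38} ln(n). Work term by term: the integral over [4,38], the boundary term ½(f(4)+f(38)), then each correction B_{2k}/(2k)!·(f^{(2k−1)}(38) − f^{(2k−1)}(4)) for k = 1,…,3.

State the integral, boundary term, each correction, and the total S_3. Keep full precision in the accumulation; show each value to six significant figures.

Integral: ∫_4^38 ln(x) dx = 98.6831.
Boundary: ½(f(4) + f(38)) = ½(1.38629 + 3.63759) = 2.51194.
Running total after boundary: 101.195.
k=1: B_{2}/(2)! × [f^{(1)}(38) − f^{(1)}(4)] = 1/12 × (0.0263158 − 0.250000) = -0.0186404.
After k=1: 101.176.
k=2: B_{4}/(4)! × [f^{(3)}(38) − f^{(3)}(4)] = −1/720 × (3.64485e-05 − 0.0312500) = 4.33522e-05.
After k=2: 101.176.
k=3: B_{6}/(6)! × [f^{(5)}(38) − f^{(5)}(4)] = 1/30240 × (3.02896e-07 − 0.0234375) = -7.75040e-07.

S_3 ≈ 101.176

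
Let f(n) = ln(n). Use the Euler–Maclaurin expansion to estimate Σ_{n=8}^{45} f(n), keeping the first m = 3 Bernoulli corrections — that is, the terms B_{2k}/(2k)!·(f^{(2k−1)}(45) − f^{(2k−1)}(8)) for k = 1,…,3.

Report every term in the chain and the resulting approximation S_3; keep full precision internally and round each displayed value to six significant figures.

S_3 ≈ 120.599

Integral: ∫_8^45 ln(x) dx = 117.664.
Endpoint term: (f(8) + f(45))/2 = (2.07944 + 3.80666)/2 = 2.94305.
So far: 120.607.
Correction k=1: B_{2}/2! · (f^{(1)}(45) − f^{(1)}(8)) = 1/12 · (0.0222222 − 0.125000) = -0.00856481.
Partial sum through k=1: 120.599.
Correction k=2: B_{4}/4! · (f^{(3)}(45) − f^{(3)}(8)) = −1/720 · (2.19479e-05 − 0.00390625) = 5.39486e-06.
Partial sum through k=2: 120.599.
Correction k=3: B_{6}/6! · (f^{(5)}(45) − f^{(5)}(8)) = 1/30240 · (1.30061e-07 − 0.000732422) = -2.42160e-08.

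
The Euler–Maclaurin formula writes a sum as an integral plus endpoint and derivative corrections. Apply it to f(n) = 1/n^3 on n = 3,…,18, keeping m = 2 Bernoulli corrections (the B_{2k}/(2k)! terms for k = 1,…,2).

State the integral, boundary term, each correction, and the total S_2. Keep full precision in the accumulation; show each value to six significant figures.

S_2 ≈ 0.0755863

Integral: ∫_3^18 1/x^3 dx = 0.0540123.
Endpoint term: (f(3) + f(18))/2 = (0.0370370 + 0.000171468)/2 = 0.0186043.
So far: 0.0726166.
Correction k=1: B_{2}/2! · (f^{(1)}(18) − f^{(1)}(3)) = 1/12 · (-2.85780e-05 − (-0.0370370)) = 0.00308404.
After k=1: 0.0757006.
Correction k=2: B_{4}/4! · (f^{(3)}(18) − f^{(3)}(3)) = −1/720 · (-1.76407e-06 − (-0.0823045)) = -0.000114309.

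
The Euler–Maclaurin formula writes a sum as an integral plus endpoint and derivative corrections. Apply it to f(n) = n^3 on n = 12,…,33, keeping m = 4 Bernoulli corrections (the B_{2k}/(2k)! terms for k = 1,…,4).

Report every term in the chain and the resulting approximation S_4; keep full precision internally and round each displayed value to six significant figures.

S_4 ≈ 310365

Integral: ∫_12^33 x^3 dx = 291296.
Boundary: ½(f(12) + f(33)) = ½(1728.00 + 35937.0) = 18832.5.
Integral + boundary = 310129.
Correction k=1: B_{2}/2! · (f^{(1)}(33) − f^{(1)}(12)) = 1/12 · (3267.00 − 432.000) = 236.250.
After k=1: 310365.
Correction k=2: B_{4}/4! · (f^{(3)}(33) − f^{(3)}(12)) = −1/720 · (6.00000 − 6.00000) = 0.00000.
After k=2: 310365.
Correction k=3: B_{6}/6! · (f^{(5)}(33) − f^{(5)}(12)) = 1/30240 · (0.00000 − 0.00000) = 0.00000.
After k=3: 310365.
Correction k=4: B_{8}/8! · (f^{(7)}(33) − f^{(7)}(12)) = −1/1209600 · (0.00000 − 0.00000) = 0.00000.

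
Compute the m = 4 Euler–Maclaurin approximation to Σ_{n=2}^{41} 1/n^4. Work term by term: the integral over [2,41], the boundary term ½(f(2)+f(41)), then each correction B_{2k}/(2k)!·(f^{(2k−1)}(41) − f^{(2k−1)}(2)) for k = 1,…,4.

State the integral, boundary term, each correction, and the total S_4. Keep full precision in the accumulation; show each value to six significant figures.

S_4 ≈ 0.0822165

Integral: ∫_2^41 1/x^4 dx = 0.0416618.
Endpoint term: (f(2) + f(41))/2 = (0.0625000 + 3.53887e-07)/2 = 0.0312502.
Running total after boundary: 0.0729120.
k=1: B_{2}/(2)! × [f^{(1)}(41) − f^{(1)}(2)] = 1/12 × (-3.45256e-08 − (-0.125000)) = 0.0104167.
Partial sum through k=1: 0.0833287.
k=2: B_{4}/(4)! × [f^{(3)}(41) − f^{(3)}(2)] = −1/720 × (-6.16161e-10 − (-0.937500)) = -0.00130208.
Partial sum through k=2: 0.0820266.
k=3: B_{6}/(6)! × [f^{(5)}(41) − f^{(5)}(2)] = 1/30240 × (-2.05265e-11 − (-13.1250)) = 0.000434028.
Partial sum through k=3: 0.0824606.
k=4: B_{8}/(8)! × [f^{(7)}(41) − f^{(7)}(2)] = −1/1209600 × (-1.09898e-12 − (-295.312)) = -0.000244141.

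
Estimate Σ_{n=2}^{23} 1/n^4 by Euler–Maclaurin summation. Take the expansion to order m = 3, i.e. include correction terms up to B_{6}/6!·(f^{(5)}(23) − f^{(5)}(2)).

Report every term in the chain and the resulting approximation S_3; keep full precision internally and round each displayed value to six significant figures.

The integral term ∫_2^23 1/x^4 dx = 0.0416393.
½[f(2) + f(23)] = ½[0.0625000 + 3.57346e-06] = 0.0312518.
So far: 0.0728911.
k=1: B_{2}/(2)! × [f^{(1)}(23) − f^{(1)}(2)] = 1/12 × (-6.21471e-07 − (-0.125000)) = 0.0104166.
Running total after k=1: 0.0833077.
k=2: B_{4}/(4)! × [f^{(3)}(23) − f^{(3)}(2)] = −1/720 × (-3.52441e-08 − (-0.937500)) = -0.00130208.
Running total after k=2: 0.0820056.
k=3: B_{6}/(6)! × [f^{(5)}(23) − f^{(5)}(2)] = 1/30240 × (-3.73094e-09 − (-13.1250)) = 0.000434028.

S_3 ≈ 0.0824396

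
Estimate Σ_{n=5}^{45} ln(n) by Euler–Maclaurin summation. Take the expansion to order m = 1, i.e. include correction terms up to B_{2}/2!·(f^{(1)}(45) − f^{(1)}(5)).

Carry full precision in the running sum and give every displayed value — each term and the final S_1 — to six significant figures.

∫_5^45 ln(x) dx evaluates to 123.253.
Endpoint term: (f(5) + f(45))/2 = (1.60944 + 3.80666)/2 = 2.70805.
So far: 125.961.
Correction k=1: B_{2}/2! · (f^{(1)}(45) − f^{(1)}(5)) = 1/12 · (0.0222222 − 0.200000) = -0.0148148.

S_1 ≈ 125.946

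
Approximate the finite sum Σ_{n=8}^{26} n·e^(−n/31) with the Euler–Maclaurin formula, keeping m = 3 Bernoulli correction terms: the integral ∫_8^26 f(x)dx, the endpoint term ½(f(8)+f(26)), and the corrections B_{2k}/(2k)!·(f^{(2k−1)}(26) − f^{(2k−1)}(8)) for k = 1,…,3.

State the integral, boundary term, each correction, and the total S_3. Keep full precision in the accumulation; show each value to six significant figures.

S_3 ≈ 178.858

Integral: ∫_8^26 x·e^(−x/31) dx = 170.190.
Boundary: ½(f(8) + f(26)) = ½(6.18036 + 11.2390) = 8.70966.
Running total after boundary: 178.900.
Correction k=1: B_{2}/2! · (f^{(1)}(26) − f^{(1)}(8)) = 1/12 · (0.0697206 − 0.573179) = -0.0419549.
Running total after k=1: 178.858.
Correction k=2: B_{4}/4! · (f^{(3)}(26) − f^{(3)}(8)) = −1/720 · (0.000972171 − 0.00220423) = 1.71120e-06.
Running total after k=2: 178.858.
Correction k=3: B_{6}/6! · (f^{(5)}(26) − f^{(5)}(8)) = 1/30240 · (1.94775e-06 − 3.96673e-06) = -6.67651e-11.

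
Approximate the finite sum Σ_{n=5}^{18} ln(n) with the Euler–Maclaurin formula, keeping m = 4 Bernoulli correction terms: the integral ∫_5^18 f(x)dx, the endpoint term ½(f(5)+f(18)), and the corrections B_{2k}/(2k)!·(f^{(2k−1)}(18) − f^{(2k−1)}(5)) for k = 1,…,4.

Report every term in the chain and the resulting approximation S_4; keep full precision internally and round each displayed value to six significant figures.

The integral term ∫_5^18 ln(x) dx = 30.9795.
Endpoint term: (f(5) + f(18))/2 = (1.60944 + 2.89037)/2 = 2.24990.
Integral + boundary = 33.2294.
k=1: B_{2}/(2)! × [f^{(1)}(18) − f^{(1)}(5)] = 1/12 × (0.0555556 − 0.200000) = -0.0120370.
Partial sum through k=1: 33.2174.
k=2: B_{4}/(4)! × [f^{(3)}(18) − f^{(3)}(5)] = −1/720 × (0.000342936 − 0.0160000) = 2.17459e-05.
Partial sum through k=2: 33.2174.
k=3: B_{6}/(6)! × [f^{(5)}(18) − f^{(5)}(5)] = 1/30240 × (1.27013e-05 − 0.00768000) = -2.53548e-07.
Partial sum through k=3: 33.2174.
k=4: B_{8}/(8)! × [f^{(7)}(18) − f^{(7)}(5)] = −1/1209600 × (1.17605e-06 − 0.00921600) = 7.61808e-09.

S_4 ≈ 33.2174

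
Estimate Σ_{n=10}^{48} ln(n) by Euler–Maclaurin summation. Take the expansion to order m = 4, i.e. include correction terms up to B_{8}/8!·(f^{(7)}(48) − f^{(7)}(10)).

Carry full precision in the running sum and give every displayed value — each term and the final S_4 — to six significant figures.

S_4 ≈ 127.872

The integral term ∫_10^48 ln(x) dx = 124.792.
Boundary: ½(f(10) + f(48)) = ½(2.30259 + 3.87120) = 3.08689.
Integral + boundary = 127.879.
k=1: B_{2}/(2)! × [f^{(1)}(48) − f^{(1)}(10)] = 1/12 × (0.0208333 − 0.100000) = -0.00659722.
Partial sum through k=1: 127.872.
k=2: B_{4}/(4)! × [f^{(3)}(48) − f^{(3)}(10)] = −1/720 × (1.80845e-05 − 0.00200000) = 2.75266e-06.
Partial sum through k=2: 127.872.
k=3: B_{6}/(6)! × [f^{(5)}(48) − f^{(5)}(10)] = 1/30240 × (9.41901e-08 − 0.000240000) = -7.93339e-09.
Partial sum through k=3: 127.872.
k=4: B_{8}/(8)! × [f^{(7)}(48) − f^{(7)}(10)] = −1/1209600 × (1.22643e-09 − 7.20000e-05) = 5.95228e-11.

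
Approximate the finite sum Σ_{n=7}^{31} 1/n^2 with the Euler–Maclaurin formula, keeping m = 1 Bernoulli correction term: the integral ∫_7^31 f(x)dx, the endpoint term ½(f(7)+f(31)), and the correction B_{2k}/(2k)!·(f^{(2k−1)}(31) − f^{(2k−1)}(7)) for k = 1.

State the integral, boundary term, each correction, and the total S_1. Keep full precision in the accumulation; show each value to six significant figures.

S_1 ≈ 0.121804

Integral: ∫_7^31 1/x^2 dx = 0.110599.
Endpoint term: (f(7) + f(31))/2 = (0.0204082 + 0.00104058)/2 = 0.0107244.
Integral + boundary = 0.121323.
k=1: B_{2}/(2)! × [f^{(1)}(31) − f^{(1)}(7)] = 1/12 × (-6.71344e-05 − (-0.00583090)) = 0.000480314.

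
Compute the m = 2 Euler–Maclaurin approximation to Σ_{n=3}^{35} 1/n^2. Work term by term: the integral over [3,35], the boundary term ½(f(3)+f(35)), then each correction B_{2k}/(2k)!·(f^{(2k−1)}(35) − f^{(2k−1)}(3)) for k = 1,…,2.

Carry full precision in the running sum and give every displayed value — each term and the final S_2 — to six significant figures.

S_2 ≈ 0.366757

Integral: ∫_3^35 1/x^2 dx = 0.304762.
Endpoint term: (f(3) + f(35))/2 = (0.111111 + 0.000816327)/2 = 0.0559637.
Running total after boundary: 0.360726.
Order-1 term: 1/12 · (-4.66472e-05 − (-0.0740741)) = 0.00616895.
Running total after k=1: 0.366895.
Order-2 term: −1/720 · (-4.56952e-07 − (-0.0987654)) = -0.000137174.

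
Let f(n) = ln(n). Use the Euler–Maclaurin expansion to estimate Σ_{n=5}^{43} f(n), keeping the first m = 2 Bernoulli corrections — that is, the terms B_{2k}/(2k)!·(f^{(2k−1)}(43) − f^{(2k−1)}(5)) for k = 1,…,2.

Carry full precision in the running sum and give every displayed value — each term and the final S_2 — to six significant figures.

S_2 ≈ 118.355

∫_5^43 ln(x) dx evaluates to 115.684.
Endpoint term: (f(5) + f(43))/2 = (1.60944 + 3.76120)/2 = 2.68532.
Integral + boundary = 118.370.
Correction k=1: B_{2}/2! · (f^{(1)}(43) − f^{(1)}(5)) = 1/12 · (0.0232558 − 0.200000) = -0.0147287.
After k=1: 118.355.
Correction k=2: B_{4}/4! · (f^{(3)}(43) − f^{(3)}(5)) = −1/720 · (2.51550e-05 − 0.0160000) = 2.21873e-05.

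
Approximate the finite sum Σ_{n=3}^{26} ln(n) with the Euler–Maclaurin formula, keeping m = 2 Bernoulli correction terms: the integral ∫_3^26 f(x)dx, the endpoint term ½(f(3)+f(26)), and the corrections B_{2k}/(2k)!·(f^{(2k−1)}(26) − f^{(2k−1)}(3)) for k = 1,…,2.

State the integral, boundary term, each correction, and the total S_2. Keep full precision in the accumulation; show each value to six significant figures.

S_2 ≈ 60.5686

∫_3^26 ln(x) dx evaluates to 58.4147.
Endpoint term: (f(3) + f(26))/2 = (1.09861 + 3.25810)/2 = 2.17835.
Integral + boundary = 60.5930.
k=1: B_{2}/(2)! × [f^{(1)}(26) − f^{(1)}(3)] = 1/12 × (0.0384615 − 0.333333) = -0.0245726.
Running total after k=1: 60.5685.
k=2: B_{4}/(4)! × [f^{(3)}(26) − f^{(3)}(3)] = −1/720 × (0.000113792 − 0.0740741) = 0.000102723.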